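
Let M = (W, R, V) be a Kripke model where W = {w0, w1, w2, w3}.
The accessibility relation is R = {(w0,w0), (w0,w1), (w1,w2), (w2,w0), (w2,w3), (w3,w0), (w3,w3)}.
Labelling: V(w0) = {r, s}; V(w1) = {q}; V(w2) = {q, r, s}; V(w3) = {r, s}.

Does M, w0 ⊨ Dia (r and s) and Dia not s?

At w0: Dia (r and s) is true, Dia not s is true, so Dia (r and s) and Dia not s is true.
  At w0: Dia (r and s) requires r and s at some successor in {w0, w1}.
    r and s holds at w0, so Dia (r and s) is true at w0.
  At w0: Dia not s requires not s at some successor in {w0, w1}.
    not s holds at w1, so Dia not s is true at w0.

Yes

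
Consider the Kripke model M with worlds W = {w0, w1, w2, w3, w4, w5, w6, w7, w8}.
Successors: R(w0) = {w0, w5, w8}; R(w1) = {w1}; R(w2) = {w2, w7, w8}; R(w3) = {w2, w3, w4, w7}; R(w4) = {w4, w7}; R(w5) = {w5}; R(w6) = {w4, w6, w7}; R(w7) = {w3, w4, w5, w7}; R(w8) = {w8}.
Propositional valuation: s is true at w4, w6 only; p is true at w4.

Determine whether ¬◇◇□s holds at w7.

At w7: ◇◇□s is false, so ¬◇◇□s is true.
  At w7: ◇◇□s requires ◇□s at some successor in {w3, w4, w5, w7}.
    At w3: ◇□s is false.
    At w4: ◇□s is false.
    At w5: ◇□s is false.
    At w7: ◇□s is false.
  So ◇◇□s is false at w7.

Yes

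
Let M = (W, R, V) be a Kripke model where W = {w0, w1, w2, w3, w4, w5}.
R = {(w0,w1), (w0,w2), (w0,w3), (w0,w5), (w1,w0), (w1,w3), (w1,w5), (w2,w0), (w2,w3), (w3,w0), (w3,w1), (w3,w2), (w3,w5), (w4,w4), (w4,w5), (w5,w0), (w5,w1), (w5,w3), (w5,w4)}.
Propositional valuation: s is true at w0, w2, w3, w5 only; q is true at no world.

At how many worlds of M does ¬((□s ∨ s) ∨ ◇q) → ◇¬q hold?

6

Let φ = ¬((□s ∨ s) ∨ ◇q) → ◇¬q. Evaluate φ at each world:
  w0 (successors {w1, w2, w3, w5}): φ is true.
  w1 (successors {w0, w3, w5}): φ is true.
  w2 (successors {w0, w3}): φ is true.
  w3 (successors {w0, w1, w2, w5}): φ is true.
  w4 (successors {w4, w5}): φ is true.
  w5 (successors {w0, w1, w3, w4}): φ is true.
For instance, at w1:
  At w1: ¬((□s ∨ s) ∨ ◇q) is false, ◇¬q is true, so ¬((□s ∨ s) ∨ ◇q) → ◇¬q is true.
    At w1: (□s ∨ s) ∨ ◇q is true, so ¬((□s ∨ s) ∨ ◇q) is false.
      At w1: □s ∨ s is true, ◇q is false, so (□s ∨ s) ∨ ◇q is true.
    At w1: ◇¬q requires ¬q at some successor in {w0, w3, w5}.
      ¬q holds at w0, so ◇¬q is true at w1.
Satisfying worlds: {w0, w1, w2, w3, w4, w5}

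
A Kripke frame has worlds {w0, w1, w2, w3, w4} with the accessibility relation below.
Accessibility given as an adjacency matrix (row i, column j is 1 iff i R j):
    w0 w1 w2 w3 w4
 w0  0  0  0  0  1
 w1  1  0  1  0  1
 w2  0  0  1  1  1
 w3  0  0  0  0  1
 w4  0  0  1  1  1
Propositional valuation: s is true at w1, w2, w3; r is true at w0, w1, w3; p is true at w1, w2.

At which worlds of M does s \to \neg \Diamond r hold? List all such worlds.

Recall that \Diamond ψ holds at a world iff ψ holds at some accessible world.
Let φ = s \to \neg \Diamond r. Evaluate φ at each world:
  w0 (successors {w4}): φ is true.
  w1 (successors {w0, w2, w4}): φ is false.
  w2 (successors {w2, w3, w4}): φ is false.
  w3 (successors {w4}): φ is true.
  w4 (successors {w2, w3, w4}): φ is true.
For instance, at w4:
  At w4: s is false, \neg \Diamond r is false, so s \to \neg \Diamond r is true.
    At w4: \Diamond r is true, so \neg \Diamond r is false.
      At w4: \Diamond r requires r at some successor in {w2, w3, w4}.
        r holds at w3, so \Diamond r is true at w4.
Satisfying worlds: {w0, w3, w4}

w0, w3, w4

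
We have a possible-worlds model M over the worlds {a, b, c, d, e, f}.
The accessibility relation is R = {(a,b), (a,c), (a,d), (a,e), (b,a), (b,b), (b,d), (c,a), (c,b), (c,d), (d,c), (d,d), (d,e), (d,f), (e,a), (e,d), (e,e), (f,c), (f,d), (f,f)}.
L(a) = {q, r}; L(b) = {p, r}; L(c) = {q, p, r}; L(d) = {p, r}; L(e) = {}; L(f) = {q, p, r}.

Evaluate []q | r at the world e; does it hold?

At e: []q is false, r is false, so []q | r is false.
  At e: []q requires q at every successor {a, d, e}.
    q fails at d, so []q is false at e.

No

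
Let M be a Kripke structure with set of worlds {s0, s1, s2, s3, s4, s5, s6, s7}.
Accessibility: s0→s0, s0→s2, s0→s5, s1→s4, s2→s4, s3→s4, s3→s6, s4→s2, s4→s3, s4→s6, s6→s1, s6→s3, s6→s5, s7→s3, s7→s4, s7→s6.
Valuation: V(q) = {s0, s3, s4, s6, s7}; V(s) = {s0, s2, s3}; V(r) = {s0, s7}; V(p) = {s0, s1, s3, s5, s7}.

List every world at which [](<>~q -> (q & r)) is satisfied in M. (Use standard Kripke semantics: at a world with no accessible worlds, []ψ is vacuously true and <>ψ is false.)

Let φ = [](<>~q -> (q & r)). Evaluate φ at each world:
  s0 (successors {s0, s2, s5}): φ is true.
  s1 (successors {s4}): φ is false.
  s2 (successors {s4}): φ is false.
  s3 (successors {s4, s6}): φ is false.
  s4 (successors {s2, s3, s6}): φ is false.
  s5 (successors ∅): φ is true.
  s6 (successors {s1, s3, s5}): φ is true.
  s7 (successors {s3, s4, s6}): φ is false.
For instance, at s1:
  At s1: [](<>~q -> (q & r)) requires <>~q -> (q & r) at every successor {s4}.
    <>~q -> (q & r) fails at s4, so [](<>~q -> (q & r)) is false at s1.
      At s4: <>~q is true, q & r is false, so <>~q -> (q & r) is false.
Satisfying worlds: {s0, s5, s6}

s0, s5, s6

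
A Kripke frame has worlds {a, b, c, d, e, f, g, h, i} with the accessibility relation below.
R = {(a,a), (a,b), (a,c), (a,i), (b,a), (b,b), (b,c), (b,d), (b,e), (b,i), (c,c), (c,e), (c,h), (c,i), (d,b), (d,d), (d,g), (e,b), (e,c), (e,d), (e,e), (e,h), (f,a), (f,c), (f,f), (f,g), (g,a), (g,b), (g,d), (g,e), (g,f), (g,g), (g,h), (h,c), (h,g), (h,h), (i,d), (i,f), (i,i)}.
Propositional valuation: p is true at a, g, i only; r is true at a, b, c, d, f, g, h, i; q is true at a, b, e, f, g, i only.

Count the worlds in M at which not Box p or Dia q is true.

9

Let φ = not Box p or Dia q. Evaluate φ at each world:
  a (successors {a, b, c, i}): φ is true.
  b (successors {a, b, c, d, e, i}): φ is true.
  c (successors {c, e, h, i}): φ is true.
  d (successors {b, d, g}): φ is true.
  e (successors {b, c, d, e, h}): φ is true.
  f (successors {a, c, f, g}): φ is true.
  g (successors {a, b, d, e, f, g, h}): φ is true.
  h (successors {c, g, h}): φ is true.
  i (successors {d, f, i}): φ is true.
For instance, at i:
  At i: not Box p is true, Dia q is true, so not Box p or Dia q is true.
    At i: Box p is false, so not Box p is true.
      At i: Box p requires p at every successor {d, f, i}.
        p fails at d, so Box p is false at i.
    At i: Dia q requires q at some successor in {d, f, i}.
      q holds at f, so Dia q is true at i.
Satisfying worlds: {a, b, c, d, e, f, g, h, i}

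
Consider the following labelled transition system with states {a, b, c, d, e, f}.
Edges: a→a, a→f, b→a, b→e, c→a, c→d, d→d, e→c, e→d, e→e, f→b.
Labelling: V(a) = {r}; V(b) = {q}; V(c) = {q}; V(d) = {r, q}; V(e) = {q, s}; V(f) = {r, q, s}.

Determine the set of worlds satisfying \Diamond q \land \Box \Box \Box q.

Recall that \Box ψ holds at a world iff ψ holds at every accessible world, and \Diamond ψ holds iff ψ holds at some accessible world.
Let φ = \Diamond q \land \Box \Box \Box q. Evaluate φ at each world:
  a (successors {a, f}): φ is false.
  b (successors {a, e}): φ is false.
  c (successors {a, d}): φ is false.
  d (successors {d}): φ is true.
  e (successors {c, d, e}): φ is false.
  f (successors {b}): φ is false.
For instance, at d:
  At d: \Diamond q is true, \Box \Box \Box q is true, so \Diamond q \land \Box \Box \Box q is true.
    At d: \Diamond q requires q at some successor in {d}.
      q holds at d, so \Diamond q is true at d.
    At d: \Box \Box \Box q requires \Box \Box q at every successor {d}.
      At d: \Box \Box q is true.
    So \Box \Box \Box q is true at d.
Satisfying worlds: {d}

d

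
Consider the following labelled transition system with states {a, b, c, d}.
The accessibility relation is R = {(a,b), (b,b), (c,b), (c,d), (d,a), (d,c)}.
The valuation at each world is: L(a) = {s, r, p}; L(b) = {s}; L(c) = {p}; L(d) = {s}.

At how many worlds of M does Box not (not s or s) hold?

0

Recall that Box ψ holds at a world iff ψ holds at every accessible world, and Dia ψ holds iff ψ holds at some accessible world.
Let φ = Box not (not s or s). Evaluate φ at each world:
  a (successors {b}): φ is false.
  b (successors {b}): φ is false.
  c (successors {b, d}): φ is false.
  d (successors {a, c}): φ is false.
For instance, at d:
  At d: Box not (not s or s) requires not (not s or s) at every successor {a, c}.
    not (not s or s) fails at a, so Box not (not s or s) is false at d.
Satisfying worlds: none.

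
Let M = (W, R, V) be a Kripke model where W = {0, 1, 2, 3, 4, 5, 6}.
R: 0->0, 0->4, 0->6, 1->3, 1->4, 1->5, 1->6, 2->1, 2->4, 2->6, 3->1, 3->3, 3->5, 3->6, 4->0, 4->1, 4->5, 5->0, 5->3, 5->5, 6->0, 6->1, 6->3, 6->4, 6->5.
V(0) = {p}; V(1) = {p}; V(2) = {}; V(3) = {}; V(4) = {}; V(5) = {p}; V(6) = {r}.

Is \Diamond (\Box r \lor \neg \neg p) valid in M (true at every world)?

Let φ = \Diamond (\Box r \lor \neg \neg p). Evaluate φ at each world:
  0 (successors {0, 4, 6}): φ is true.
  1 (successors {3, 4, 5, 6}): φ is true.
  2 (successors {1, 4, 6}): φ is true.
  3 (successors {1, 3, 5, 6}): φ is true.
  4 (successors {0, 1, 5}): φ is true.
  5 (successors {0, 3, 5}): φ is true.
  6 (successors {0, 1, 3, 4, 5}): φ is true.
For instance, at 6:
  At 6: \Diamond (\Box r \lor \neg \neg p) requires \Box r \lor \neg \neg p at some successor in {0, 1, 3, 4, 5}.
    \Box r \lor \neg \neg p holds at 0, so \Diamond (\Box r \lor \neg \neg p) is true at 6.
      At 0: \Box r is false, \neg \neg p is true, so \Box r \lor \neg \neg p is true.

Yes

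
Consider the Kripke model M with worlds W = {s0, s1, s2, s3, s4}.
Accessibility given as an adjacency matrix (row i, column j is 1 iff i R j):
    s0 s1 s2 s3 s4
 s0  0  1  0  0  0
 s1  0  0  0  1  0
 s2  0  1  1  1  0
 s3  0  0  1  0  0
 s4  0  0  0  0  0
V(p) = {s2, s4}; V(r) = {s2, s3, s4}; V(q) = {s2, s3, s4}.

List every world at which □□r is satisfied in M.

Recall that □ψ holds at a world iff ψ holds at every accessible world, and ◇ψ holds iff ψ holds at some accessible world.
Let φ = □□r. Evaluate φ at each world:
  s0 (successors {s1}): φ is true.
  s1 (successors {s3}): φ is true.
  s2 (successors {s1, s2, s3}): φ is false.
  s3 (successors {s2}): φ is false.
  s4 (successors ∅): φ is true.
For instance, at s3:
  At s3: □□r requires □r at every successor {s2}.
    □r fails at s2, so □□r is false at s3.
      At s2: □r requires r at every successor {s1, s2, s3}.
        r fails at s1, so □r is false at s2.
Satisfying worlds: {s0, s1, s4}

s0, s1, s4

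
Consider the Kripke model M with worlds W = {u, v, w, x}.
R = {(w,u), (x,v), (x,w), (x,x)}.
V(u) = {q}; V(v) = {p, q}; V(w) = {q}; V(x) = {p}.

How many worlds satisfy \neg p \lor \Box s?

3

Let φ = \neg p \lor \Box s. Evaluate φ at each world:
  u (successors ∅): φ is true.
  v (successors ∅): φ is true.
  w (successors {u}): φ is true.
  x (successors {v, w, x}): φ is false.
For instance, at w:
  At w: \neg p is true, \Box s is false, so \neg p \lor \Box s is true.
    At w: \Box s requires s at every successor {u}.
      s fails at u, so \Box s is false at w.
Satisfying worlds: {u, v, w}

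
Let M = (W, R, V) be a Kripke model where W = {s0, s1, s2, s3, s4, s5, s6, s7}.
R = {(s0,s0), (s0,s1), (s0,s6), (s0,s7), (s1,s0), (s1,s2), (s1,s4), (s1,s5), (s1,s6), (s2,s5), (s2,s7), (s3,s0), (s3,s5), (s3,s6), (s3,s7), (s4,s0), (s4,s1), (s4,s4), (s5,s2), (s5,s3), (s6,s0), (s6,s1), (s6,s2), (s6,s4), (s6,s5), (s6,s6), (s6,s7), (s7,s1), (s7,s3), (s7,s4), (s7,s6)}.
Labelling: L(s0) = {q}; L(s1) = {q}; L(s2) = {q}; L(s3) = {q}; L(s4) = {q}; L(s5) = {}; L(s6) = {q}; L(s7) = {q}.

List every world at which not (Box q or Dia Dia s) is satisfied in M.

Let φ = not (Box q or Dia Dia s). Evaluate φ at each world:
  s0 (successors {s0, s1, s6, s7}): φ is false.
  s1 (successors {s0, s2, s4, s5, s6}): φ is true.
  s2 (successors {s5, s7}): φ is true.
  s3 (successors {s0, s5, s6, s7}): φ is true.
  s4 (successors {s0, s1, s4}): φ is false.
  s5 (successors {s2, s3}): φ is false.
  s6 (successors {s0, s1, s2, s4, s5, s6, s7}): φ is true.
  s7 (successors {s1, s3, s4, s6}): φ is false.
For instance, at s2:
  At s2: Box q or Dia Dia s is false, so not (Box q or Dia Dia s) is true.
    At s2: Box q is false, Dia Dia s is false, so Box q or Dia Dia s is false.
      At s2: Box q requires q at every successor {s5, s7}.
        q fails at s5, so Box q is false at s2.
      At s2: Dia Dia s requires Dia s at some successor in {s5, s7}.
        At s5: Dia s is false.
        At s7: Dia s is false.
      So Dia Dia s is false at s2.
Satisfying worlds: {s1, s2, s3, s6}

s1, s2, s3, s6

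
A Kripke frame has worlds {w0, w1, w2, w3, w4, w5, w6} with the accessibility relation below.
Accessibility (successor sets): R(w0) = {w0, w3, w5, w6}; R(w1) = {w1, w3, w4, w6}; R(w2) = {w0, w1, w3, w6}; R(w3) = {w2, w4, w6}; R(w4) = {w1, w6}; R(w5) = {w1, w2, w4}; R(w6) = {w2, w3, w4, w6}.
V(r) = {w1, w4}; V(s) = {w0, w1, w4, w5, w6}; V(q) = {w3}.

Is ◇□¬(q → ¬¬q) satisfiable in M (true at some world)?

Let φ = ◇□¬(q → ¬¬q). Evaluate φ at each world:
  w0 (successors {w0, w3, w5, w6}): φ is false.
  w1 (successors {w1, w3, w4, w6}): φ is false.
  w2 (successors {w0, w1, w3, w6}): φ is false.
  w3 (successors {w2, w4, w6}): φ is false.
  w4 (successors {w1, w6}): φ is false.
  w5 (successors {w1, w2, w4}): φ is false.
  w6 (successors {w2, w3, w4, w6}): φ is false.
For instance, at w4:
  At w4: ◇□¬(q → ¬¬q) requires □¬(q → ¬¬q) at some successor in {w1, w6}.
    At w1: □¬(q → ¬¬q) is false.
    At w6: □¬(q → ¬¬q) is false.
  So ◇□¬(q → ¬¬q) is false at w4.

No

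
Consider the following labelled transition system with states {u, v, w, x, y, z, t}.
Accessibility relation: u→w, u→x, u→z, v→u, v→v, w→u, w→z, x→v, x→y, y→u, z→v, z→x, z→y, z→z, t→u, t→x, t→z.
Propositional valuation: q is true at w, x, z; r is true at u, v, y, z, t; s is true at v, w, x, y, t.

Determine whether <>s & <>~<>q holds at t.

Recall that <>ψ holds at a world iff ψ holds at some accessible world.
At t: <>s is true, <>~<>q is true, so <>s & <>~<>q is true.
  At t: <>s requires s at some successor in {u, x, z}.
    s holds at x, so <>s is true at t.
  At t: <>~<>q requires ~<>q at some successor in {u, x, z}.
    ~<>q holds at x, so <>~<>q is true at t.
      At x: <>q is false, so ~<>q is true.

Yes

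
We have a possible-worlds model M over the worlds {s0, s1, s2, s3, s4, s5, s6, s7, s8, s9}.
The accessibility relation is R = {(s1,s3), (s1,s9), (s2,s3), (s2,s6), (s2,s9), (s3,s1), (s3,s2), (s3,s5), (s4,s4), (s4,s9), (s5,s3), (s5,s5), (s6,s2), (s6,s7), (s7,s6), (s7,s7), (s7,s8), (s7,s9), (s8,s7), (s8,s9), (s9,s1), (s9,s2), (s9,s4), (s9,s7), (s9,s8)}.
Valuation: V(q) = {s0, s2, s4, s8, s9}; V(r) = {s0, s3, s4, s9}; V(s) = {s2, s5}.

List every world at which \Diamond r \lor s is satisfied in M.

s1, s2, s4, s5, s7, s8, s9

Recall that \Diamond ψ holds at a world iff ψ holds at some accessible world.
Let φ = \Diamond r \lor s. Evaluate φ at each world:
  s0 (successors ∅): φ is false.
  s1 (successors {s3, s9}): φ is true.
  s2 (successors {s3, s6, s9}): φ is true.
  s3 (successors {s1, s2, s5}): φ is false.
  s4 (successors {s4, s9}): φ is true.
  s5 (successors {s3, s5}): φ is true.
  s6 (successors {s2, s7}): φ is false.
  s7 (successors {s6, s7, s8, s9}): φ is true.
  s8 (successors {s7, s9}): φ is true.
  s9 (successors {s1, s2, s4, s7, s8}): φ is true.
For instance, at s6:
  At s6: \Diamond r is false, s is false, so \Diamond r \lor s is false.
    At s6: \Diamond r requires r at some successor in {s2, s7}.
      At s2: r is false.
      At s7: r is false.
    So \Diamond r is false at s6.
Satisfying worlds: {s1, s2, s4, s5, s7, s8, s9}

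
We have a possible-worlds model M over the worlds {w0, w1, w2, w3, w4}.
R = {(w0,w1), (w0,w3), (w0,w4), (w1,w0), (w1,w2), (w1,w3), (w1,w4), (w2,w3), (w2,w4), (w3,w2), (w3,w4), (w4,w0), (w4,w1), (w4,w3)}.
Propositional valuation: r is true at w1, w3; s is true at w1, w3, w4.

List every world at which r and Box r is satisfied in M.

Let φ = r and Box r. Evaluate φ at each world:
  w0 (successors {w1, w3, w4}): φ is false.
  w1 (successors {w0, w2, w3, w4}): φ is false.
  w2 (successors {w3, w4}): φ is false.
  w3 (successors {w2, w4}): φ is false.
  w4 (successors {w0, w1, w3}): φ is false.
For instance, at w2:
  At w2: r is false, Box r is false, so r and Box r is false.
    At w2: Box r requires r at every successor {w3, w4}.
      r fails at w4, so Box r is false at w2.
Satisfying worlds: none.

none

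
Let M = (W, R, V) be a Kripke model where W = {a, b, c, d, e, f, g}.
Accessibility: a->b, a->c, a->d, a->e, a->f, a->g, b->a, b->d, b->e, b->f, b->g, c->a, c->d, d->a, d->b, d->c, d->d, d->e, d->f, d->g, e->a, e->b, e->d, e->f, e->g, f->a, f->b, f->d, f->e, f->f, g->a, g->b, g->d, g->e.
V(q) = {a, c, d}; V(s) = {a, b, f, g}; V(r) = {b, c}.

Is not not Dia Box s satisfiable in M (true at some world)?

Recall that Box ψ holds at a world iff ψ holds at every accessible world, and Dia ψ holds iff ψ holds at some accessible world.
Let φ = not not Dia Box s. Evaluate φ at each world:
  a (successors {b, c, d, e, f, g}): φ is false.
  b (successors {a, d, e, f, g}): φ is false.
  c (successors {a, d}): φ is false.
  d (successors {a, b, c, d, e, f, g}): φ is false.
  e (successors {a, b, d, f, g}): φ is false.
  f (successors {a, b, d, e, f}): φ is false.
  g (successors {a, b, d, e}): φ is false.
For instance, at e:
  At e: not Dia Box s is true, so not not Dia Box s is false.
    At e: Dia Box s is false, so not Dia Box s is true.
      At e: Dia Box s requires Box s at some successor in {a, b, d, f, g}.
        At a: Box s is false.
        At b: Box s is false.
        At d: Box s is false.
        At f: Box s is false.
        At g: Box s is false.
      So Dia Box s is false at e.

No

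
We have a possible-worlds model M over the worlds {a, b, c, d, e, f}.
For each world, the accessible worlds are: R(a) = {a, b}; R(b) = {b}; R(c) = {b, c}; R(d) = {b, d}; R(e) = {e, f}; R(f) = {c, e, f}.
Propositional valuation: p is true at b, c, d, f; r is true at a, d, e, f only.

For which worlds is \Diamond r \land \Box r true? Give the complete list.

Recall that \Box ψ holds at a world iff ψ holds at every accessible world, and \Diamond ψ holds iff ψ holds at some accessible world.
Let φ = \Diamond r \land \Box r. Evaluate φ at each world:
  a (successors {a, b}): φ is false.
  b (successors {b}): φ is false.
  c (successors {b, c}): φ is false.
  d (successors {b, d}): φ is false.
  e (successors {e, f}): φ is true.
  f (successors {c, e, f}): φ is false.
For instance, at f:
  At f: \Diamond r is true, \Box r is false, so \Diamond r \land \Box r is false.
    At f: \Diamond r requires r at some successor in {c, e, f}.
      r holds at e, so \Diamond r is true at f.
    At f: \Box r requires r at every successor {c, e, f}.
      r fails at c, so \Box r is false at f.
Satisfying worlds: {e}

e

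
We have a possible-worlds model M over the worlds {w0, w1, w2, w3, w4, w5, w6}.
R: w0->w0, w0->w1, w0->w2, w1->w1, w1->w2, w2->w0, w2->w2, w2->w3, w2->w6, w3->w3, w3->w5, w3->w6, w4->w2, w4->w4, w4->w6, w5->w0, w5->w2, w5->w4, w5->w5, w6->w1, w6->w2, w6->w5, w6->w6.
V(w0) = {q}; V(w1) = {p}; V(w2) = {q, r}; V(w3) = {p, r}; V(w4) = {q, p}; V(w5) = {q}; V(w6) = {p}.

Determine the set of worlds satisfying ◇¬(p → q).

w0, w1, w2, w3, w4, w6

Let φ = ◇¬(p → q). Evaluate φ at each world:
  w0 (successors {w0, w1, w2}): φ is true.
  w1 (successors {w1, w2}): φ is true.
  w2 (successors {w0, w2, w3, w6}): φ is true.
  w3 (successors {w3, w5, w6}): φ is true.
  w4 (successors {w2, w4, w6}): φ is true.
  w5 (successors {w0, w2, w4, w5}): φ is false.
  w6 (successors {w1, w2, w5, w6}): φ is true.
For instance, at w6:
  At w6: ◇¬(p → q) requires ¬(p → q) at some successor in {w1, w2, w5, w6}.
    ¬(p → q) holds at w1, so ◇¬(p → q) is true at w6.
Satisfying worlds: {w0, w1, w2, w3, w4, w6}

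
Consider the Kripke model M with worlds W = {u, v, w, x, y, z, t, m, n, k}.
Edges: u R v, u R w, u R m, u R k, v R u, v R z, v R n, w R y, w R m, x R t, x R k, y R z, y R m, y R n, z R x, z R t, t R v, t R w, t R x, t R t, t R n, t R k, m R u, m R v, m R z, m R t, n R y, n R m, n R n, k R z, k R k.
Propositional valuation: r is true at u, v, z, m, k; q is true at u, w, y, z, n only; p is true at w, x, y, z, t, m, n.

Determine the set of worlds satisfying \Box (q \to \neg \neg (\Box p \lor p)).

u, w, x, y, z, t, n, k

Recall that \Box ψ holds at a world iff ψ holds at every accessible world, and \Diamond ψ holds iff ψ holds at some accessible world.
Let φ = \Box (q \to \neg \neg (\Box p \lor p)). Evaluate φ at each world:
  u (successors {v, w, m, k}): φ is true.
  v (successors {u, z, n}): φ is false.
  w (successors {y, m}): φ is true.
  x (successors {t, k}): φ is true.
  y (successors {z, m, n}): φ is true.
  z (successors {x, t}): φ is true.
  t (successors {v, w, x, t, n, k}): φ is true.
  m (successors {u, v, z, t}): φ is false.
  n (successors {y, m, n}): φ is true.
  k (successors {z, k}): φ is true.
For instance, at m:
  At m: \Box (q \to \neg \neg (\Box p \lor p)) requires q \to \neg \neg (\Box p \lor p) at every successor {u, v, z, t}.
    q \to \neg \neg (\Box p \lor p) fails at u, so \Box (q \to \neg \neg (\Box p \lor p)) is false at m.
      At u: q is true, \neg \neg (\Box p \lor p) is false, so q \to \neg \neg (\Box p \lor p) is false.
Satisfying worlds: {u, w, x, y, z, t, n, k}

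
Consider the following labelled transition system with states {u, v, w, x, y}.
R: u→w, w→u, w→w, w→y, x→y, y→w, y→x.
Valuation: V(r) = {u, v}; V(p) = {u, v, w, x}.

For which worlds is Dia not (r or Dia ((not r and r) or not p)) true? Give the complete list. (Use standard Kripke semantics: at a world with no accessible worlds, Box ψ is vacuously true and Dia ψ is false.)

Let φ = Dia not (r or Dia ((not r and r) or not p)). Evaluate φ at each world:
  u (successors {w}): φ is false.
  v (successors ∅): φ is false.
  w (successors {u, w, y}): φ is true.
  x (successors {y}): φ is true.
  y (successors {w, x}): φ is false.
For instance, at x:
  At x: Dia not (r or Dia ((not r and r) or not p)) requires not (r or Dia ((not r and r) or not p)) at some successor in {y}.
    not (r or Dia ((not r and r) or not p)) holds at y, so Dia not (r or Dia ((not r and r) or not p)) is true at x.
      At y: r or Dia ((not r and r) or not p) is false, so not (r or Dia ((not r and r) or not p)) is true.
Satisfying worlds: {w, x}

w, x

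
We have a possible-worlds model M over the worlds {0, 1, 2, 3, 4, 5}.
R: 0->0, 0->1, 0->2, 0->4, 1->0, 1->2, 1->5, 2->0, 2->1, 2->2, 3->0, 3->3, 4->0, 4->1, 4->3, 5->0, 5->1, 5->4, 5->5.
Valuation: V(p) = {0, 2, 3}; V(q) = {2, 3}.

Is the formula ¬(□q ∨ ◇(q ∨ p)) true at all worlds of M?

Let φ = ¬(□q ∨ ◇(q ∨ p)). Evaluate φ at each world:
  0 (successors {0, 1, 2, 4}): φ is false.
  1 (successors {0, 2, 5}): φ is false.
  2 (successors {0, 1, 2}): φ is false.
  3 (successors {0, 3}): φ is false.
  4 (successors {0, 1, 3}): φ is false.
  5 (successors {0, 1, 4, 5}): φ is false.
Detail at 0 (counterexample):
  At 0: □q ∨ ◇(q ∨ p) is true, so ¬(□q ∨ ◇(q ∨ p)) is false.
    At 0: □q is false, ◇(q ∨ p) is true, so □q ∨ ◇(q ∨ p) is true.
      At 0: □q requires q at every successor {0, 1, 2, 4}.
        q fails at 0, so □q is false at 0.
      At 0: ◇(q ∨ p) requires q ∨ p at some successor in {0, 1, 2, 4}.
        q ∨ p holds at 0, so ◇(q ∨ p) is true at 0.

No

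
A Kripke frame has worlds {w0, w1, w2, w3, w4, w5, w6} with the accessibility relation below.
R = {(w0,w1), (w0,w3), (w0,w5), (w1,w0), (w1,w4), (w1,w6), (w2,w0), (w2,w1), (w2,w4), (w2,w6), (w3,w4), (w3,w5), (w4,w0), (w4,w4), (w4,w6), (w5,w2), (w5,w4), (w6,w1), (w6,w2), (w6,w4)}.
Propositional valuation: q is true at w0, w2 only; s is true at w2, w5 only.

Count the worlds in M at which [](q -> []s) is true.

Let φ = [](q -> []s). Evaluate φ at each world:
  w0 (successors {w1, w3, w5}): φ is true.
  w1 (successors {w0, w4, w6}): φ is false.
  w2 (successors {w0, w1, w4, w6}): φ is false.
  w3 (successors {w4, w5}): φ is true.
  w4 (successors {w0, w4, w6}): φ is false.
  w5 (successors {w2, w4}): φ is false.
  w6 (successors {w1, w2, w4}): φ is false.
For instance, at w3:
  At w3: [](q -> []s) requires q -> []s at every successor {w4, w5}.
      At w4: q is false, []s is false, so q -> []s is true.
      At w5: q is false, []s is false, so q -> []s is true.
  So [](q -> []s) is true at w3.
Satisfying worlds: {w0, w3}

2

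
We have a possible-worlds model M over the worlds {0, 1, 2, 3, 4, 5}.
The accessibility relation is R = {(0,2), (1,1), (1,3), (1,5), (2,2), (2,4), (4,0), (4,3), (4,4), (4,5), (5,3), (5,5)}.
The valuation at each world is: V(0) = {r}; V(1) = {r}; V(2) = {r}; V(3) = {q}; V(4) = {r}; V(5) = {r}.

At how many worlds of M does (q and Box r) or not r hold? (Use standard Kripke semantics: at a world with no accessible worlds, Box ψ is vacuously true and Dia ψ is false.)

Let φ = (q and Box r) or not r. Evaluate φ at each world:
  0 (successors {2}): φ is false.
  1 (successors {1, 3, 5}): φ is false.
  2 (successors {2, 4}): φ is false.
  3 (successors ∅): φ is true.
  4 (successors {0, 3, 4, 5}): φ is false.
  5 (successors {3, 5}): φ is false.
For instance, at 0:
  At 0: q and Box r is false, not r is false, so (q and Box r) or not r is false.
    At 0: q is false, Box r is true, so q and Box r is false.
      At 0: Box r requires r at every successor {2}.
        At 2: r is true.
      So Box r is true at 0.
Satisfying worlds: {3}

1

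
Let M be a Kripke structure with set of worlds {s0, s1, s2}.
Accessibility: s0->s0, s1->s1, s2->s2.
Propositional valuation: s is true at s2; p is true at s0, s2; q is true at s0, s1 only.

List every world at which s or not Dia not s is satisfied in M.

Let φ = s or not Dia not s. Evaluate φ at each world:
  s0 (successors {s0}): φ is false.
  s1 (successors {s1}): φ is false.
  s2 (successors {s2}): φ is true.
For instance, at s0:
  At s0: s is false, not Dia not s is false, so s or not Dia not s is false.
    At s0: Dia not s is true, so not Dia not s is false.
      At s0: Dia not s requires not s at some successor in {s0}.
        not s holds at s0, so Dia not s is true at s0.
Satisfying worlds: {s2}

s2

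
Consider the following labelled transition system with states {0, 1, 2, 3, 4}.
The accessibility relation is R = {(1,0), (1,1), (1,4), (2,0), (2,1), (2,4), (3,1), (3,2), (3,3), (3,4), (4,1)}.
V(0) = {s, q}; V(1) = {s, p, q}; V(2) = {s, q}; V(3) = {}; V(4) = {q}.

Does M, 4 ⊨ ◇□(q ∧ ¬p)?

No

At 4: ◇□(q ∧ ¬p) requires □(q ∧ ¬p) at some successor in {1}.
  At 1: □(q ∧ ¬p) is false.
So ◇□(q ∧ ¬p) is false at 4.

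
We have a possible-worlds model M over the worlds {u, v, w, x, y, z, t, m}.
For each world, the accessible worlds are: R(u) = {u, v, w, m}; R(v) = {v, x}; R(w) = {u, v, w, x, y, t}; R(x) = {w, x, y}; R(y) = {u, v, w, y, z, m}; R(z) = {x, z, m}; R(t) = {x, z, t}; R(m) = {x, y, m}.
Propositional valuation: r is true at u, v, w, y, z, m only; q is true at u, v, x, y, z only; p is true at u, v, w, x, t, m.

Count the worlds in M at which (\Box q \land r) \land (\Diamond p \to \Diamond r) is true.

Let φ = (\Box q \land r) \land (\Diamond p \to \Diamond r). Evaluate φ at each world:
  u (successors {u, v, w, m}): φ is false.
  v (successors {v, x}): φ is true.
  w (successors {u, v, w, x, y, t}): φ is false.
  x (successors {w, x, y}): φ is false.
  y (successors {u, v, w, y, z, m}): φ is false.
  z (successors {x, z, m}): φ is false.
  t (successors {x, z, t}): φ is false.
  m (successors {x, y, m}): φ is false.
For instance, at m:
  At m: \Box q \land r is false, \Diamond p \to \Diamond r is true, so (\Box q \land r) \land (\Diamond p \to \Diamond r) is false.
    At m: \Box q is false, r is true, so \Box q \land r is false.
      At m: \Box q requires q at every successor {x, y, m}.
        q fails at m, so \Box q is false at m.
    At m: \Diamond p is true, \Diamond r is true, so \Diamond p \to \Diamond r is true.
      At m: \Diamond p requires p at some successor in {x, y, m}.
        p holds at x, so \Diamond p is true at m.
      At m: \Diamond r requires r at some successor in {x, y, m}.
        r holds at y, so \Diamond r is true at m.
Satisfying worlds: {v}

1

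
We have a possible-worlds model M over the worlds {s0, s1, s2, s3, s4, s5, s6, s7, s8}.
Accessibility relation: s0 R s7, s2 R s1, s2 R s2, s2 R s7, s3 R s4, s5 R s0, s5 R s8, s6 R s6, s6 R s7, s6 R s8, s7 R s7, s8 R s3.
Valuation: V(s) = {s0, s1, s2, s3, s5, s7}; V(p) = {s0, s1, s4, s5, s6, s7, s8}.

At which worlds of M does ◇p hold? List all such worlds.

Recall that ◇ψ holds at a world iff ψ holds at some accessible world.
Let φ = ◇p. Evaluate φ at each world:
  s0 (successors {s7}): φ is true.
  s1 (successors ∅): φ is false.
  s2 (successors {s1, s2, s7}): φ is true.
  s3 (successors {s4}): φ is true.
  s4 (successors ∅): φ is false.
  s5 (successors {s0, s8}): φ is true.
  s6 (successors {s6, s7, s8}): φ is true.
  s7 (successors {s7}): φ is true.
  s8 (successors {s3}): φ is false.
For instance, at s3:
  At s3: ◇p requires p at some successor in {s4}.
    p holds at s4, so ◇p is true at s3.
Satisfying worlds: {s0, s2, s3, s5, s6, s7}

s0, s2, s3, s5, s6, s7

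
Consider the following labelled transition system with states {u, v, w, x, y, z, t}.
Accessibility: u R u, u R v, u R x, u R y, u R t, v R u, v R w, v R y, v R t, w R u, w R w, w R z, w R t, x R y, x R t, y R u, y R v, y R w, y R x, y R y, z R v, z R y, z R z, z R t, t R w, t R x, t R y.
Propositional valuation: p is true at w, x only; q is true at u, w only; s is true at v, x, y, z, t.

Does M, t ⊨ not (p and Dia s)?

Yes

At t: p and Dia s is false, so not (p and Dia s) is true.
  At t: p is false, Dia s is true, so p and Dia s is false.
    At t: Dia s requires s at some successor in {w, x, y}.
      s holds at x, so Dia s is true at t.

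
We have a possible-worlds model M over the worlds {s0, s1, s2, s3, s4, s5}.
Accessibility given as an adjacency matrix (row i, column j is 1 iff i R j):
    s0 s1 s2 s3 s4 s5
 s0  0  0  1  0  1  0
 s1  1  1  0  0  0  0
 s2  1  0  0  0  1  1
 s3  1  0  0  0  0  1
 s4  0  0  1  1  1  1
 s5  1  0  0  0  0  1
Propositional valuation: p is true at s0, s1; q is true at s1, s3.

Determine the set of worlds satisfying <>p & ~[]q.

Let φ = <>p & ~[]q. Evaluate φ at each world:
  s0 (successors {s2, s4}): φ is false.
  s1 (successors {s0, s1}): φ is true.
  s2 (successors {s0, s4, s5}): φ is true.
  s3 (successors {s0, s5}): φ is true.
  s4 (successors {s2, s3, s4, s5}): φ is false.
  s5 (successors {s0, s5}): φ is true.
For instance, at s0:
  At s0: <>p is false, ~[]q is true, so <>p & ~[]q is false.
    At s0: <>p requires p at some successor in {s2, s4}.
      At s2: p is false.
      At s4: p is false.
    So <>p is false at s0.
    At s0: []q is false, so ~[]q is true.
      At s0: []q requires q at every successor {s2, s4}.
        q fails at s2, so []q is false at s0.
Satisfying worlds: {s1, s2, s3, s5}

s1, s2, s3, s5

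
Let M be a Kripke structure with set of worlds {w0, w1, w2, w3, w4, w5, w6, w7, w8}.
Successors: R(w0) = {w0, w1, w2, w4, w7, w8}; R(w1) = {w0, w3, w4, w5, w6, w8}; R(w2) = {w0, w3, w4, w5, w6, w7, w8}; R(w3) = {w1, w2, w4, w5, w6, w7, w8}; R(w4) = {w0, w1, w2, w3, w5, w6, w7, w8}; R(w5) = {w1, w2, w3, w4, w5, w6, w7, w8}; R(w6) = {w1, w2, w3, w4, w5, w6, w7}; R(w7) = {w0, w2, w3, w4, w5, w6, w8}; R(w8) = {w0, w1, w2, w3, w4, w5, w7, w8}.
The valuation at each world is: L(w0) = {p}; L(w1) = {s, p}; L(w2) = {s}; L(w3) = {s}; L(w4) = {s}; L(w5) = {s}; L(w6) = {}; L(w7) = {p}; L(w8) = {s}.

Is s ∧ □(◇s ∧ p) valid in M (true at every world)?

Let φ = s ∧ □(◇s ∧ p). Evaluate φ at each world:
  w0 (successors {w0, w1, w2, w4, w7, w8}): φ is false.
  w1 (successors {w0, w3, w4, w5, w6, w8}): φ is false.
  w2 (successors {w0, w3, w4, w5, w6, w7, w8}): φ is false.
  w3 (successors {w1, w2, w4, w5, w6, w7, w8}): φ is false.
  w4 (successors {w0, w1, w2, w3, w5, w6, w7, w8}): φ is false.
  w5 (successors {w1, w2, w3, w4, w5, w6, w7, w8}): φ is false.
  w6 (successors {w1, w2, w3, w4, w5, w6, w7}): φ is false.
  w7 (successors {w0, w2, w3, w4, w5, w6, w8}): φ is false.
  w8 (successors {w0, w1, w2, w3, w4, w5, w7, w8}): φ is false.
Detail at w0 (counterexample):
  At w0: s is false, □(◇s ∧ p) is false, so s ∧ □(◇s ∧ p) is false.
    At w0: □(◇s ∧ p) requires ◇s ∧ p at every successor {w0, w1, w2, w4, w7, w8}.
      ◇s ∧ p fails at w2, so □(◇s ∧ p) is false at w0.

No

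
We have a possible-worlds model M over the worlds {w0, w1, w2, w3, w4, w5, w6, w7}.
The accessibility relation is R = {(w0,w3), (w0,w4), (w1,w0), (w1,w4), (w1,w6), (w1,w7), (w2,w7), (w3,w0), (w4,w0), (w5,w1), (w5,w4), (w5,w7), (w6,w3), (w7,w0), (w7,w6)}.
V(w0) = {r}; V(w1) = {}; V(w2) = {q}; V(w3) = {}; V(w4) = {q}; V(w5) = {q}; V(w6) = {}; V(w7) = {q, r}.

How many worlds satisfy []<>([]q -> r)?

8

Recall that []ψ holds at a world iff ψ holds at every accessible world, and <>ψ holds iff ψ holds at some accessible world.
Let φ = []<>([]q -> r). Evaluate φ at each world:
  w0 (successors {w3, w4}): φ is true.
  w1 (successors {w0, w4, w6, w7}): φ is true.
  w2 (successors {w7}): φ is true.
  w3 (successors {w0}): φ is true.
  w4 (successors {w0}): φ is true.
  w5 (successors {w1, w4, w7}): φ is true.
  w6 (successors {w3}): φ is true.
  w7 (successors {w0, w6}): φ is true.
For instance, at w7:
  At w7: []<>([]q -> r) requires <>([]q -> r) at every successor {w0, w6}.
      At w0: <>([]q -> r) requires []q -> r at some successor in {w3, w4}.
        []q -> r holds at w3, so <>([]q -> r) is true at w0.
      At w6: <>([]q -> r) requires []q -> r at some successor in {w3}.
        []q -> r holds at w3, so <>([]q -> r) is true at w6.
  So []<>([]q -> r) is true at w7.
Satisfying worlds: {w0, w1, w2, w3, w4, w5, w6, w7}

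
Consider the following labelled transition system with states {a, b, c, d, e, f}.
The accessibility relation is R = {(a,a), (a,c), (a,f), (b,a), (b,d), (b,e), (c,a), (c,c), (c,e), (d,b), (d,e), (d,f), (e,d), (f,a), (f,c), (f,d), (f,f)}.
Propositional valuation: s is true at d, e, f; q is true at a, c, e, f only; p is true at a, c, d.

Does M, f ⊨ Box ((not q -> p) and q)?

At f: Box ((not q -> p) and q) requires (not q -> p) and q at every successor {a, c, d, f}.
  (not q -> p) and q fails at d, so Box ((not q -> p) and q) is false at f.

No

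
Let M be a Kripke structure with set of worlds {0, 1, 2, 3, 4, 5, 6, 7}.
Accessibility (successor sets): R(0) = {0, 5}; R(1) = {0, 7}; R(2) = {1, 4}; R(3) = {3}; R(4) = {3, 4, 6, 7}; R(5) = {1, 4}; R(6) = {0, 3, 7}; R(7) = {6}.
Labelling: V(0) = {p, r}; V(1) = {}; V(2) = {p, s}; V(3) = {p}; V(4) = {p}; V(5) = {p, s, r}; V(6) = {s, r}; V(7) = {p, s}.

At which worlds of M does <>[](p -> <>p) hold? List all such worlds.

0, 1, 3, 4, 6

Let φ = <>[](p -> <>p). Evaluate φ at each world:
  0 (successors {0, 5}): φ is true.
  1 (successors {0, 7}): φ is true.
  2 (successors {1, 4}): φ is false.
  3 (successors {3}): φ is true.
  4 (successors {3, 4, 6, 7}): φ is true.
  5 (successors {1, 4}): φ is false.
  6 (successors {0, 3, 7}): φ is true.
  7 (successors {6}): φ is false.
For instance, at 0:
  At 0: <>[](p -> <>p) requires [](p -> <>p) at some successor in {0, 5}.
    [](p -> <>p) holds at 0, so <>[](p -> <>p) is true at 0.
      At 0: [](p -> <>p) requires p -> <>p at every successor {0, 5}.
        At 0: p -> <>p is true.
        At 5: p -> <>p is true.
      So [](p -> <>p) is true at 0.
Satisfying worlds: {0, 1, 3, 4, 6}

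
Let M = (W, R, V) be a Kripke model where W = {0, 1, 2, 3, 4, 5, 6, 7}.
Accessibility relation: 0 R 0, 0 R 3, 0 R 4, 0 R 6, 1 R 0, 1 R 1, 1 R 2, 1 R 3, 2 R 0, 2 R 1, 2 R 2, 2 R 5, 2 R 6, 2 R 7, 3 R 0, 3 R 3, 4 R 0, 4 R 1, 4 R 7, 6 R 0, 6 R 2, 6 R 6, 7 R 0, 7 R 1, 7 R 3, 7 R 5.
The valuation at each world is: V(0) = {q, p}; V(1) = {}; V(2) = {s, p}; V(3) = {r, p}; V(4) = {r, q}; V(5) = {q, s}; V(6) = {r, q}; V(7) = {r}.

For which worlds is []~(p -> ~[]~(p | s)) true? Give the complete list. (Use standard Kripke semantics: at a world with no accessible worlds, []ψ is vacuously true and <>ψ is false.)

Let φ = []~(p -> ~[]~(p | s)). Evaluate φ at each world:
  0 (successors {0, 3, 4, 6}): φ is false.
  1 (successors {0, 1, 2, 3}): φ is false.
  2 (successors {0, 1, 2, 5, 6, 7}): φ is false.
  3 (successors {0, 3}): φ is false.
  4 (successors {0, 1, 7}): φ is false.
  5 (successors ∅): φ is true.
  6 (successors {0, 2, 6}): φ is false.
  7 (successors {0, 1, 3, 5}): φ is false.
For instance, at 6:
  At 6: []~(p -> ~[]~(p | s)) requires ~(p -> ~[]~(p | s)) at every successor {0, 2, 6}.
    ~(p -> ~[]~(p | s)) fails at 0, so []~(p -> ~[]~(p | s)) is false at 6.
      At 0: p -> ~[]~(p | s) is true, so ~(p -> ~[]~(p | s)) is false.
Satisfying worlds: {5}

5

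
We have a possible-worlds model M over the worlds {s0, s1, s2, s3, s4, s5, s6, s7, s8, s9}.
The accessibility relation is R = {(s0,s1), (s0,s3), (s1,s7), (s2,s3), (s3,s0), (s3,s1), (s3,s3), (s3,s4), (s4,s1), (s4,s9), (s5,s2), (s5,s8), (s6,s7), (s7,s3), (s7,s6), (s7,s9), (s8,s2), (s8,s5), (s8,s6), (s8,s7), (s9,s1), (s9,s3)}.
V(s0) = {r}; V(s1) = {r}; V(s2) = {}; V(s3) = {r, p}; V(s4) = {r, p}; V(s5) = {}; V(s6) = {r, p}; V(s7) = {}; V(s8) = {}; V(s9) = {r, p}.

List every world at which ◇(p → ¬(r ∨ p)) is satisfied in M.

Recall that ◇ψ holds at a world iff ψ holds at some accessible world.
Let φ = ◇(p → ¬(r ∨ p)). Evaluate φ at each world:
  s0 (successors {s1, s3}): φ is true.
  s1 (successors {s7}): φ is true.
  s2 (successors {s3}): φ is false.
  s3 (successors {s0, s1, s3, s4}): φ is true.
  s4 (successors {s1, s9}): φ is true.
  s5 (successors {s2, s8}): φ is true.
  s6 (successors {s7}): φ is true.
  s7 (successors {s3, s6, s9}): φ is false.
  s8 (successors {s2, s5, s6, s7}): φ is true.
  s9 (successors {s1, s3}): φ is true.
For instance, at s9:
  At s9: ◇(p → ¬(r ∨ p)) requires p → ¬(r ∨ p) at some successor in {s1, s3}.
    p → ¬(r ∨ p) holds at s1, so ◇(p → ¬(r ∨ p)) is true at s9.
Satisfying worlds: {s0, s1, s3, s4, s5, s6, s8, s9}

s0, s1, s3, s4, s5, s6, s8, s9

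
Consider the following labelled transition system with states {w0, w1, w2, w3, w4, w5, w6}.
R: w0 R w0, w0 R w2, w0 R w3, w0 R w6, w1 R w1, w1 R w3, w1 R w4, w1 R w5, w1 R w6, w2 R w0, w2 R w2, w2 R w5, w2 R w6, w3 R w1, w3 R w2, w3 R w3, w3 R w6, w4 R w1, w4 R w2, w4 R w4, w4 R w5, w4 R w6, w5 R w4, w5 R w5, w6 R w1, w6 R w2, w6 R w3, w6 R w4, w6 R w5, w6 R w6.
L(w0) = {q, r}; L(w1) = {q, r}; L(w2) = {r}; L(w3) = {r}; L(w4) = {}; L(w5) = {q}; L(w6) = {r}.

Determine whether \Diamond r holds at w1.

Yes

At w1: \Diamond r requires r at some successor in {w1, w3, w4, w5, w6}.
  r holds at w1, so \Diamond r is true at w1.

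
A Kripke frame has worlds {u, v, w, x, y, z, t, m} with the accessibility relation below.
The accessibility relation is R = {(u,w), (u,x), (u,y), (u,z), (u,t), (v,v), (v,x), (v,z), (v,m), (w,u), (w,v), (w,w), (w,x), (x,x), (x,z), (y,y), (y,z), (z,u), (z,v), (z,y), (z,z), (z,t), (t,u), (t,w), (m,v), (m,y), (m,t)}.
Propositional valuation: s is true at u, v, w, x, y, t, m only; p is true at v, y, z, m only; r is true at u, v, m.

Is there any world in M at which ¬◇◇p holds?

Let φ = ¬◇◇p. Evaluate φ at each world:
  u (successors {w, x, y, z, t}): φ is false.
  v (successors {v, x, z, m}): φ is false.
  w (successors {u, v, w, x}): φ is false.
  x (successors {x, z}): φ is false.
  y (successors {y, z}): φ is false.
  z (successors {u, v, y, z, t}): φ is false.
  t (successors {u, w}): φ is false.
  m (successors {v, y, t}): φ is false.
For instance, at v:
  At v: ◇◇p is true, so ¬◇◇p is false.
    At v: ◇◇p requires ◇p at some successor in {v, x, z, m}.
      ◇p holds at v, so ◇◇p is true at v.

No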